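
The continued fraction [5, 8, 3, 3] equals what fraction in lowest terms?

Using pₖ = aₖpₖ₋₁ + pₖ₋₂ and qₖ = aₖqₖ₋₁ + qₖ₋₂:
  k=0: a=5, p=5, q=1
  k=1: a=8, p=41, q=8
  k=2: a=3, p=128, q=25
  k=3: a=3, p=425, q=83

425/83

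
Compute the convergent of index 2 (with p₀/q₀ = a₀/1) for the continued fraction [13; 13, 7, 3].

1203/92

Using pₖ = aₖpₖ₋₁ + pₖ₋₂, qₖ = aₖqₖ₋₁ + qₖ₋₂ (with p₋₁=1, p₋₂=0, q₋₁=0, q₋₂=1):
  k=0: a=13, p=13, q=1
  k=1: a=13, p=170, q=13
  k=2: a=7, p=1203, q=92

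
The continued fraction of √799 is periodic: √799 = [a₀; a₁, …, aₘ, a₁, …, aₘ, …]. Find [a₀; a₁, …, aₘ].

[28; 3, 1, 3, 56]

a₀ = ⌊√799⌋ = 28.
With m₀=0, d₀=1 and mₖ₊₁ = dₖaₖ − mₖ, dₖ₊₁ = (n − mₖ₊₁²)/dₖ, aₖ₊₁ = ⌊(a₀+mₖ₊₁)/dₖ₊₁⌋:
  k=1: m=28, d=15, a=3
  k=2: m=17, d=34, a=1
  k=3: m=17, d=15, a=3
  k=4: m=28, d=1, a=56
d=1 and a=2a₀=56 at k=4, so the next step gives (m, d) = (28, 15) again — its k=1 value — and the period has length 4.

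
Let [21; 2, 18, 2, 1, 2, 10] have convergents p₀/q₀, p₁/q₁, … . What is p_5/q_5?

Using pₖ = aₖpₖ₋₁ + pₖ₋₂, qₖ = aₖqₖ₋₁ + qₖ₋₂ (with p₋₁=1, p₋₂=0, q₋₁=0, q₋₂=1):
  k=0: a=21, p=21, q=1
  k=1: a=2, p=43, q=2
  k=2: a=18, p=795, q=37
  k=3: a=2, p=1633, q=76
  k=4: a=1, p=2428, q=113
  k=5: a=2, p=6489, q=302

6489/302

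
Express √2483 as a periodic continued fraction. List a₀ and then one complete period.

[49; 1, 4, 1, 6, 1, 4, 1, 98]

a₀ = ⌊√2483⌋ = 49.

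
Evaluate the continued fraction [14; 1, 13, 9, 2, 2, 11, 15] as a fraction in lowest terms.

Using pₖ = aₖpₖ₋₁ + pₖ₋₂ and qₖ = aₖqₖ₋₁ + qₖ₋₂:
  k=0: a=14, p=14, q=1
  k=1: a=1, p=15, q=1
  k=2: a=13, p=209, q=14
  k=3: a=9, p=1896, q=127
  k=4: a=2, p=4001, q=268
  k=5: a=2, p=9898, q=663
  k=6: a=11, p=112879, q=7561
  k=7: a=15, p=1703083, q=114078

1703083/114078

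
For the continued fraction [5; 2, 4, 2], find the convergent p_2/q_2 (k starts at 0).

49/9

Using pₖ = aₖpₖ₋₁ + pₖ₋₂, qₖ = aₖqₖ₋₁ + qₖ₋₂ (with p₋₁=1, p₋₂=0, q₋₁=0, q₋₂=1):
  k=0: a=5, p=5, q=1
  k=1: a=2, p=11, q=2
  k=2: a=4, p=49, q=9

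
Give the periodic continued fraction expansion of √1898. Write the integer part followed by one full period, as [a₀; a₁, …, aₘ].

[43; 1, 1, 3, 3, 1, 1, 86]

a₀ = ⌊√1898⌋ = 43.
With m₀=0, d₀=1 and mₖ₊₁ = dₖaₖ − mₖ, dₖ₊₁ = (n − mₖ₊₁²)/dₖ, aₖ₊₁ = ⌊(a₀+mₖ₊₁)/dₖ₊₁⌋:
  k=1: m=43, d=49, a=1
  k=2: m=6, d=38, a=1
  k=3: m=32, d=23, a=3
  k=4: m=37, d=23, a=3
  k=5: m=32, d=38, a=1
  k=6: m=6, d=49, a=1
  k=7: m=43, d=1, a=86
d=1 and a=2a₀=86 at k=7, so the next step gives (m, d) = (43, 49) again — its k=1 value — and the period has length 7.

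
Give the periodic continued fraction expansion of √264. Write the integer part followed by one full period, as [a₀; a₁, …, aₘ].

a₀ = ⌊√264⌋ = 16.
With m₀=0, d₀=1 and mₖ₊₁ = dₖaₖ − mₖ, dₖ₊₁ = (n − mₖ₊₁²)/dₖ, aₖ₊₁ = ⌊(a₀+mₖ₊₁)/dₖ₊₁⌋:
  k=1: m=16, d=8, a=4
  k=2: m=16, d=1, a=32
d=1 and a=2a₀=32 at k=2, so the next step gives (m, d) = (16, 8) again — its k=1 value — and the period has length 2.

[16; 4, 32]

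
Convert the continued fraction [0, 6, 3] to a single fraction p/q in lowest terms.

Fold from the inside: start with 3/1.
  6 + 1/3 = 19/3
  0 + 3/19 = 3/19

3/19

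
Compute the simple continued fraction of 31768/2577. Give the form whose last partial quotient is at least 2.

[12; 3, 18, 1, 3, 11]

31768 = 12*2577 + 844
2577 = 3*844 + 45
844 = 18*45 + 34
45 = 1*34 + 11
34 = 3*11 + 1
11 = 11*1 + 0  (stop)
So 31768/2577 = [12; 3, 18, 1, 3, 11].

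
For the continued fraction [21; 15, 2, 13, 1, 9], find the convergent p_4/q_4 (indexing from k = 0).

9458/449

Using pₖ = aₖpₖ₋₁ + pₖ₋₂, qₖ = aₖqₖ₋₁ + qₖ₋₂ (with p₋₁=1, p₋₂=0, q₋₁=0, q₋₂=1):
  k=0: a=21, p=21, q=1
  k=1: a=15, p=316, q=15
  k=2: a=2, p=653, q=31
  k=3: a=13, p=8805, q=418
  k=4: a=1, p=9458, q=449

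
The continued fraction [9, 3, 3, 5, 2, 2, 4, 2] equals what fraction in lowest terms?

26017/2797

Using pₖ = aₖpₖ₋₁ + pₖ₋₂ and qₖ = aₖqₖ₋₁ + qₖ₋₂:
  k=0: a=9, p=9, q=1
  k=1: a=3, p=28, q=3
  k=2: a=3, p=93, q=10
  k=3: a=5, p=493, q=53
  k=4: a=2, p=1079, q=116
  k=5: a=2, p=2651, q=285
  k=6: a=4, p=11683, q=1256
  k=7: a=2, p=26017, q=2797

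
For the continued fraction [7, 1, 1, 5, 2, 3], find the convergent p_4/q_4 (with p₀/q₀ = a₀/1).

Using pₖ = aₖpₖ₋₁ + pₖ₋₂, qₖ = aₖqₖ₋₁ + qₖ₋₂ (with p₋₁=1, p₋₂=0, q₋₁=0, q₋₂=1):
  k=0: a=7, p=7, q=1
  k=1: a=1, p=8, q=1
  k=2: a=1, p=15, q=2
  k=3: a=5, p=83, q=11
  k=4: a=2, p=181, q=24

181/24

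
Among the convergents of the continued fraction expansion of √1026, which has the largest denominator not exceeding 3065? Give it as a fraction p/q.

65632/2049

√1026 = [32; 32, 64, …] (period length 2).
Convergents:
  p_0/q_0 = 32/1
  p_1/q_1 = 1025/32
  p_2/q_2 = 65632/2049
  p_3/q_3 = 2101249/65600
q_2 = 2049 ≤ 3065 < 65600 = q_3, so the answer is 65632/2049.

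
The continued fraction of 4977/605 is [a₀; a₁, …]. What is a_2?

2

4977 = 8·605 + 137   →  a_0 = 8
605 = 4·137 + 57   →  a_1 = 4
137 = 2·57 + 23   →  a_2 = 2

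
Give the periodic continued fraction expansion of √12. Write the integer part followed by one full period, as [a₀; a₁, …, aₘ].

a₀ = ⌊√12⌋ = 3.
With m₀=0, d₀=1 and mₖ₊₁ = dₖaₖ − mₖ, dₖ₊₁ = (n − mₖ₊₁²)/dₖ, aₖ₊₁ = ⌊(a₀+mₖ₊₁)/dₖ₊₁⌋:
  k=1: m=3, d=3, a=2
  k=2: m=3, d=1, a=6
d=1 and a=2a₀=6 at k=2, so the next step gives (m, d) = (3, 3) again — its k=1 value — and the period has length 2.

[3; 2, 6]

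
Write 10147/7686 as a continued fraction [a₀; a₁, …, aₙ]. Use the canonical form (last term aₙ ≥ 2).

10147 = 1·7686 + 2461
7686 = 3·2461 + 303
2461 = 8·303 + 37
303 = 8·37 + 7
37 = 5·7 + 2
7 = 3·2 + 1
2 = 2·1 + 0  (stop)
So 10147/7686 = [1; 3, 8, 8, 5, 3, 2].

[1; 3, 8, 8, 5, 3, 2]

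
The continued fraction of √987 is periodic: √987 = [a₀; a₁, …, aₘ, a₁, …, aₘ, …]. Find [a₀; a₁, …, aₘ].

a₀ = ⌊√987⌋ = 31.
With m₀=0, d₀=1 and mₖ₊₁ = dₖaₖ − mₖ, dₖ₊₁ = (n − mₖ₊₁²)/dₖ, aₖ₊₁ = ⌊(a₀+mₖ₊₁)/dₖ₊₁⌋:
  k=1: m=31, d=26, a=2
  k=2: m=21, d=21, a=2
  k=3: m=21, d=26, a=2
  k=4: m=31, d=1, a=62
d=1 and a=2a₀=62 at k=4, so the next step gives (m, d) = (31, 26) again — its k=1 value — and the period has length 4.

[31; 2, 2, 2, 62]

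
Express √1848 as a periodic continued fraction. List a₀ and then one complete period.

a₀ = ⌊√1848⌋ = 42.
With m₀=0, d₀=1 and mₖ₊₁ = dₖaₖ − mₖ, dₖ₊₁ = (n − mₖ₊₁²)/dₖ, aₖ₊₁ = ⌊(a₀+mₖ₊₁)/dₖ₊₁⌋:
  k=1: m=42, d=84, a=1
  k=2: m=42, d=1, a=84
d=1 and a=2a₀=84 at k=2, so the next step gives (m, d) = (42, 84) again — its k=1 value — and the period has length 2.

[42; 1, 84]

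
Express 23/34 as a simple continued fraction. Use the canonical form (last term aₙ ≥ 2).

[0; 1, 2, 11]

23 = 0*34 + 23
34 = 1*23 + 11
23 = 2*11 + 1
11 = 11*1 + 0  (stop)
So 23/34 = [0; 1, 2, 11].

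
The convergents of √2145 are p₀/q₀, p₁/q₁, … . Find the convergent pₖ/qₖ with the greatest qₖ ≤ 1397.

28159/608

√2145 = [46; 3, 5, 2, 5, 3, 92, …] (period length 6).
Convergents:
  p_0/q_0 = 46/1
  p_1/q_1 = 139/3
  p_2/q_2 = 741/16
  p_3/q_3 = 1621/35
  p_4/q_4 = 8846/191
  p_5/q_5 = 28159/608
  p_6/q_6 = 2599474/56127
q_5 = 608 ≤ 1397 < 56127 = q_6, so the answer is 28159/608.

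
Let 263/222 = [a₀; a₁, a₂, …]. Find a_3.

263 = 1·222 + 41   →  a_0 = 1
222 = 5·41 + 17   →  a_1 = 5
41 = 2·17 + 7   →  a_2 = 2
17 = 2·7 + 3   →  a_3 = 2

2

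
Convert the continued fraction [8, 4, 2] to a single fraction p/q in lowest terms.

Using pₖ = aₖpₖ₋₁ + pₖ₋₂ and qₖ = aₖqₖ₋₁ + qₖ₋₂:
  k=0: a=8, p=8, q=1
  k=1: a=4, p=33, q=4
  k=2: a=2, p=74, q=9

74/9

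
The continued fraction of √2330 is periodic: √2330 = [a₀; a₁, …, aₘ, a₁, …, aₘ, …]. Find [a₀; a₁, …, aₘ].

a₀ = ⌊√2330⌋ = 48.
With m₀=0, d₀=1 and mₖ₊₁ = dₖaₖ − mₖ, dₖ₊₁ = (n − mₖ₊₁²)/dₖ, aₖ₊₁ = ⌊(a₀+mₖ₊₁)/dₖ₊₁⌋:
  k=1: m=48, d=26, a=3
  k=2: m=30, d=55, a=1
  k=3: m=25, d=31, a=2
  k=4: m=37, d=31, a=2
  k=5: m=25, d=55, a=1
  k=6: m=30, d=26, a=3
  k=7: m=48, d=1, a=96
d=1 and a=2a₀=96 at k=7, so the next step gives (m, d) = (48, 26) again — its k=1 value — and the period has length 7.

[48; 3, 1, 2, 2, 1, 3, 96]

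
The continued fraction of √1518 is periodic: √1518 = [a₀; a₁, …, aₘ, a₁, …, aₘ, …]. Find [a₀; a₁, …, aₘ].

a₀ = ⌊√1518⌋ = 38.
With m₀=0, d₀=1 and mₖ₊₁ = dₖaₖ − mₖ, dₖ₊₁ = (n − mₖ₊₁²)/dₖ, aₖ₊₁ = ⌊(a₀+mₖ₊₁)/dₖ₊₁⌋:
  k=1: m=38, d=74, a=1
  k=2: m=36, d=3, a=24
  k=3: m=36, d=74, a=1
  k=4: m=38, d=1, a=76
d=1 and a=2a₀=76 at k=4, so the next step gives (m, d) = (38, 74) again — its k=1 value — and the period has length 4.

[38; 1, 24, 1, 76]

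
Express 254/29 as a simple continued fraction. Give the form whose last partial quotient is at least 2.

254 = 8*29 + 22
29 = 1*22 + 7
22 = 3*7 + 1
7 = 7*1 + 0  (stop)
So 254/29 = [8; 1, 3, 7].

[8; 1, 3, 7]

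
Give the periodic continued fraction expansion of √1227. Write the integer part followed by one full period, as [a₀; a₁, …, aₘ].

[35; 35, 70]

a₀ = ⌊√1227⌋ = 35.
With m₀=0, d₀=1 and mₖ₊₁ = dₖaₖ − mₖ, dₖ₊₁ = (n − mₖ₊₁²)/dₖ, aₖ₊₁ = ⌊(a₀+mₖ₊₁)/dₖ₊₁⌋:
  k=1: m=35, d=2, a=35
  k=2: m=35, d=1, a=70
d=1 and a=2a₀=70 at k=2, so the next step gives (m, d) = (35, 2) again — its k=1 value — and the period has length 2.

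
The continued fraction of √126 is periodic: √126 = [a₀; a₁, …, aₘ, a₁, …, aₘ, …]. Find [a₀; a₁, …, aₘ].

[11; 4, 2, 4, 22]

a₀ = ⌊√126⌋ = 11.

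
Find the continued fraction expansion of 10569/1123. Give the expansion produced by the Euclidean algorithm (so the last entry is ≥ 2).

[9; 2, 2, 3, 9, 7]

10569 = 9*1123 + 462
1123 = 2*462 + 199
462 = 2*199 + 64
199 = 3*64 + 7
64 = 9*7 + 1
7 = 7*1 + 0  (stop)
So 10569/1123 = [9; 2, 2, 3, 9, 7].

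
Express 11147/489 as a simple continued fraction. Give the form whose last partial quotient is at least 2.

11147 = 22*489 + 389
489 = 1*389 + 100
389 = 3*100 + 89
100 = 1*89 + 11
89 = 8*11 + 1
11 = 11*1 + 0  (stop)
So 11147/489 = [22; 1, 3, 1, 8, 11].

[22; 1, 3, 1, 8, 11]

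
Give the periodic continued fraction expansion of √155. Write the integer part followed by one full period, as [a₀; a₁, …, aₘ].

a₀ = ⌊√155⌋ = 12.
With m₀=0, d₀=1 and mₖ₊₁ = dₖaₖ − mₖ, dₖ₊₁ = (n − mₖ₊₁²)/dₖ, aₖ₊₁ = ⌊(a₀+mₖ₊₁)/dₖ₊₁⌋:
  k=1: m=12, d=11, a=2
  k=2: m=10, d=5, a=4
  k=3: m=10, d=11, a=2
  k=4: m=12, d=1, a=24
d=1 and a=2a₀=24 at k=4, so the next step gives (m, d) = (12, 11) again — its k=1 value — and the period has length 4.

[12; 2, 4, 2, 24]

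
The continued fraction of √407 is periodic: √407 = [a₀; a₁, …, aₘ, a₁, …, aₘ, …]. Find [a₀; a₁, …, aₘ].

a₀ = ⌊√407⌋ = 20.
With m₀=0, d₀=1 and mₖ₊₁ = dₖaₖ − mₖ, dₖ₊₁ = (n − mₖ₊₁²)/dₖ, aₖ₊₁ = ⌊(a₀+mₖ₊₁)/dₖ₊₁⌋:
  k=1: m=20, d=7, a=5
  k=2: m=15, d=26, a=1
  k=3: m=11, d=11, a=2
  k=4: m=11, d=26, a=1
  k=5: m=15, d=7, a=5
  k=6: m=20, d=1, a=40
d=1 and a=2a₀=40 at k=6, so the next step gives (m, d) = (20, 7) again — its k=1 value — and the period has length 6.

[20; 5, 1, 2, 1, 5, 40]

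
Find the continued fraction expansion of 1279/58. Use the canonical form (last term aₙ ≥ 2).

[22; 19, 3]

1279 = 22×58 + 3
58 = 19×3 + 1
3 = 3×1 + 0  (stop)
So 1279/58 = [22; 19, 3].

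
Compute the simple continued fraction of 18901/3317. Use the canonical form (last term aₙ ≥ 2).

18901 = 5*3317 + 2316
3317 = 1*2316 + 1001
2316 = 2*1001 + 314
1001 = 3*314 + 59
314 = 5*59 + 19
59 = 3*19 + 2
19 = 9*2 + 1
2 = 2*1 + 0  (stop)
So 18901/3317 = [5; 1, 2, 3, 5, 3, 9, 2].

[5; 1, 2, 3, 5, 3, 9, 2]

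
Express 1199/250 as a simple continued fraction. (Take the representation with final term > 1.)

[4; 1, 3, 1, 9, 5]

1199 = 4·250 + 199
250 = 1·199 + 51
199 = 3·51 + 46
51 = 1·46 + 5
46 = 9·5 + 1
5 = 5·1 + 0  (stop)
So 1199/250 = [4; 1, 3, 1, 9, 5].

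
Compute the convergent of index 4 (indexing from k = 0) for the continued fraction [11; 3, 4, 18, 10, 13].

26947/2383

Using pₖ = aₖpₖ₋₁ + pₖ₋₂, qₖ = aₖqₖ₋₁ + qₖ₋₂ (with p₋₁=1, p₋₂=0, q₋₁=0, q₋₂=1):
  k=0: a=11, p=11, q=1
  k=1: a=3, p=34, q=3
  k=2: a=4, p=147, q=13
  k=3: a=18, p=2680, q=237
  k=4: a=10, p=26947, q=2383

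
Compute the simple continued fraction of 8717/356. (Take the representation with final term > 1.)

[24; 2, 17, 3, 3]

8717 = 24·356 + 173
356 = 2·173 + 10
173 = 17·10 + 3
10 = 3·3 + 1
3 = 3·1 + 0  (stop)
So 8717/356 = [24; 2, 17, 3, 3].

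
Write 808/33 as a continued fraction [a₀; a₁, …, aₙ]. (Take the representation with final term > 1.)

808 = 24×33 + 16
33 = 2×16 + 1
16 = 16×1 + 0  (stop)
So 808/33 = [24; 2, 16].

[24; 2, 16]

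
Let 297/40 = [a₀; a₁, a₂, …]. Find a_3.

297 = 7·40 + 17   →  a_0 = 7
40 = 2·17 + 6   →  a_1 = 2
17 = 2·6 + 5   →  a_2 = 2
6 = 1·5 + 1   →  a_3 = 1

1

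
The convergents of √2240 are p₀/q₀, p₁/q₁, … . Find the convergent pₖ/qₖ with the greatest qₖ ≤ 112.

√2240 = [47; 3, 23, 3, 94, …] (period length 4).
Convergents:
  p_0/q_0 = 47/1
  p_1/q_1 = 142/3
  p_2/q_2 = 3313/70
  p_3/q_3 = 10081/213
q_2 = 70 ≤ 112 < 213 = q_3, so the answer is 3313/70.

3313/70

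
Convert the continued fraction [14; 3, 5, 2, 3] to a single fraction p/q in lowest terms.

1732/121

Using pₖ = aₖpₖ₋₁ + pₖ₋₂ and qₖ = aₖqₖ₋₁ + qₖ₋₂:
  k=0: a=14, p=14, q=1
  k=1: a=3, p=43, q=3
  k=2: a=5, p=229, q=16
  k=3: a=2, p=501, q=35
  k=4: a=3, p=1732, q=121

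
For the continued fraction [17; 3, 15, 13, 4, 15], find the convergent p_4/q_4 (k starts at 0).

42449/2450

Using pₖ = aₖpₖ₋₁ + pₖ₋₂, qₖ = aₖqₖ₋₁ + qₖ₋₂ (with p₋₁=1, p₋₂=0, q₋₁=0, q₋₂=1):
  k=0: a=17, p=17, q=1
  k=1: a=3, p=52, q=3
  k=2: a=15, p=797, q=46
  k=3: a=13, p=10413, q=601
  k=4: a=4, p=42449, q=2450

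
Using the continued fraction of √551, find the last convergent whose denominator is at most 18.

√551 = [23; 2, 8, 1, 8, 2, 46, …] (period length 6).
Convergents:
  p_0/q_0 = 23/1
  p_1/q_1 = 47/2
  p_2/q_2 = 399/17
  p_3/q_3 = 446/19
q_2 = 17 ≤ 18 < 19 = q_3, so the answer is 399/17.

399/17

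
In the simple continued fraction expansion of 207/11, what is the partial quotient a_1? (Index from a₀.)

207 = 18·11 + 9   →  a_0 = 18
11 = 1·9 + 2   →  a_1 = 1

1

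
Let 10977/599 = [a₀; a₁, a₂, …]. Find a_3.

1

10977 = 18·599 + 195   →  a_0 = 18
599 = 3·195 + 14   →  a_1 = 3
195 = 13·14 + 13   →  a_2 = 13
14 = 1·13 + 1   →  a_3 = 1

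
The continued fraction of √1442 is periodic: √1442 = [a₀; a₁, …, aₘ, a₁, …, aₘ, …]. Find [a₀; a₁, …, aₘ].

[37; 1, 36, 1, 74]

a₀ = ⌊√1442⌋ = 37.
With m₀=0, d₀=1 and mₖ₊₁ = dₖaₖ − mₖ, dₖ₊₁ = (n − mₖ₊₁²)/dₖ, aₖ₊₁ = ⌊(a₀+mₖ₊₁)/dₖ₊₁⌋:
  k=1: m=37, d=73, a=1
  k=2: m=36, d=2, a=36
  k=3: m=36, d=73, a=1
  k=4: m=37, d=1, a=74
d=1 and a=2a₀=74 at k=4, so the next step gives (m, d) = (37, 73) again — its k=1 value — and the period has length 4.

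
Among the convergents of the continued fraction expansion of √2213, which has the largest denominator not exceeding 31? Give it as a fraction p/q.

1129/24

√2213 = [47; 23, 1, 1, 23, 94, …] (period length 5).
Convergents:
  p_0/q_0 = 47/1
  p_1/q_1 = 1082/23
  p_2/q_2 = 1129/24
  p_3/q_3 = 2211/47
q_2 = 24 ≤ 31 < 47 = q_3, so the answer is 1129/24.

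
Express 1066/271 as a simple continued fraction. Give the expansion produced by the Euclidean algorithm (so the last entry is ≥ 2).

[3; 1, 14, 18]

1066 = 3*271 + 253
271 = 1*253 + 18
253 = 14*18 + 1
18 = 18*1 + 0  (stop)
So 1066/271 = [3; 1, 14, 18].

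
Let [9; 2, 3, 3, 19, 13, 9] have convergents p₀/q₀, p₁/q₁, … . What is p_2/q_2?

Using pₖ = aₖpₖ₋₁ + pₖ₋₂, qₖ = aₖqₖ₋₁ + qₖ₋₂ (with p₋₁=1, p₋₂=0, q₋₁=0, q₋₂=1):
  k=0: a=9, p=9, q=1
  k=1: a=2, p=19, q=2
  k=2: a=3, p=66, q=7

66/7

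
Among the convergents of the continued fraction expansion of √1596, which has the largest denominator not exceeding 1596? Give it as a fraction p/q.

√1596 = [39; 1, 18, 1, 78, …] (period length 4).
Convergents:
  p_0/q_0 = 39/1
  p_1/q_1 = 40/1
  p_2/q_2 = 759/19
  p_3/q_3 = 799/20
  p_4/q_4 = 63081/1579
  p_5/q_5 = 63880/1599
q_4 = 1579 ≤ 1596 < 1599 = q_5, so the answer is 63081/1579.

63081/1579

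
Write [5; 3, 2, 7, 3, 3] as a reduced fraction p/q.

2861/541

Fold from the inside: start with 3/1.
  3 + 1/3 = 10/3
  7 + 3/10 = 73/10
  2 + 10/73 = 156/73
  3 + 73/156 = 541/156
  5 + 156/541 = 2861/541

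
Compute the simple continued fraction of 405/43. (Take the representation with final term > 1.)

[9; 2, 2, 1, 1, 3]

405 = 9·43 + 18
43 = 2·18 + 7
18 = 2·7 + 4
7 = 1·4 + 3
4 = 1·3 + 1
3 = 3·1 + 0  (stop)
So 405/43 = [9; 2, 2, 1, 1, 3].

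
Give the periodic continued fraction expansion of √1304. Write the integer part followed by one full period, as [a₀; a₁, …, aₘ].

[36; 9, 72]

a₀ = ⌊√1304⌋ = 36.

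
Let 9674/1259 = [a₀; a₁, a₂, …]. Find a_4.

8

9674 = 7·1259 + 861   →  a_0 = 7
1259 = 1·861 + 398   →  a_1 = 1
861 = 2·398 + 65   →  a_2 = 2
398 = 6·65 + 8   →  a_3 = 6
65 = 8·8 + 1   →  a_4 = 8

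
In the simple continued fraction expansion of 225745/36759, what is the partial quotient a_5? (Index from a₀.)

10

225745 = 6·36759 + 5191   →  a_0 = 6
36759 = 7·5191 + 422   →  a_1 = 7
5191 = 12·422 + 127   →  a_2 = 12
422 = 3·127 + 41   →  a_3 = 3
127 = 3·41 + 4   →  a_4 = 3
41 = 10·4 + 1   →  a_5 = 10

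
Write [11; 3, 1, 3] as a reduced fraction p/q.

Fold from the inside: start with 3/1.
  1 + 1/3 = 4/3
  3 + 3/4 = 15/4
  11 + 4/15 = 169/15

169/15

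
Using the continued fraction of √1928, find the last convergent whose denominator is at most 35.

483/11

√1928 = [43; 1, 9, 1, 86, …] (period length 4).
Convergents:
  p_0/q_0 = 43/1
  p_1/q_1 = 44/1
  p_2/q_2 = 439/10
  p_3/q_3 = 483/11
  p_4/q_4 = 41977/956
q_3 = 11 ≤ 35 < 956 = q_4, so the answer is 483/11.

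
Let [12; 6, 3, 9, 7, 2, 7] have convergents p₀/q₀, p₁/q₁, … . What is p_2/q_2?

Using pₖ = aₖpₖ₋₁ + pₖ₋₂, qₖ = aₖqₖ₋₁ + qₖ₋₂ (with p₋₁=1, p₋₂=0, q₋₁=0, q₋₂=1):
  k=0: a=12, p=12, q=1
  k=1: a=6, p=73, q=6
  k=2: a=3, p=231, q=19

231/19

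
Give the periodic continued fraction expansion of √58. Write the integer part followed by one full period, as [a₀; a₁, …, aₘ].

[7; 1, 1, 1, 1, 1, 1, 14]

a₀ = ⌊√58⌋ = 7.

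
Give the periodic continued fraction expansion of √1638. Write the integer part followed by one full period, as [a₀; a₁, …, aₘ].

a₀ = ⌊√1638⌋ = 40.
With m₀=0, d₀=1 and mₖ₊₁ = dₖaₖ − mₖ, dₖ₊₁ = (n − mₖ₊₁²)/dₖ, aₖ₊₁ = ⌊(a₀+mₖ₊₁)/dₖ₊₁⌋:
  k=1: m=40, d=38, a=2
  k=2: m=36, d=9, a=8
  k=3: m=36, d=38, a=2
  k=4: m=40, d=1, a=80
d=1 and a=2a₀=80 at k=4, so the next step gives (m, d) = (40, 38) again — its k=1 value — and the period has length 4.

[40; 2, 8, 2, 80]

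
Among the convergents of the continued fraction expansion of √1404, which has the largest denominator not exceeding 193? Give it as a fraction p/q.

√1404 = [37; 2, 7, 1, 4, 1, 7, 2, 74, …] (period length 8).
Convergents:
  p_0/q_0 = 37/1
  p_1/q_1 = 75/2
  p_2/q_2 = 562/15
  p_3/q_3 = 637/17
  p_4/q_4 = 3110/83
  p_5/q_5 = 3747/100
  p_6/q_6 = 29339/783
q_5 = 100 ≤ 193 < 783 = q_6, so the answer is 3747/100.

3747/100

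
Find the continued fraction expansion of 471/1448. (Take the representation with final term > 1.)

[0; 3, 13, 2, 5, 3]

471 = 0·1448 + 471
1448 = 3·471 + 35
471 = 13·35 + 16
35 = 2·16 + 3
16 = 5·3 + 1
3 = 3·1 + 0  (stop)
So 471/1448 = [0; 3, 13, 2, 5, 3].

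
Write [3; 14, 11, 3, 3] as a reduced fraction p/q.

4889/1592

Fold from the inside: start with 3/1.
  3 + 1/3 = 10/3
  11 + 3/10 = 113/10
  14 + 10/113 = 1592/113
  3 + 113/1592 = 4889/1592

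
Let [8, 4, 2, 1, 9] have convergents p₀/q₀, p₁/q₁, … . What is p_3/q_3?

107/13

Using pₖ = aₖpₖ₋₁ + pₖ₋₂, qₖ = aₖqₖ₋₁ + qₖ₋₂ (with p₋₁=1, p₋₂=0, q₋₁=0, q₋₂=1):
  k=0: a=8, p=8, q=1
  k=1: a=4, p=33, q=4
  k=2: a=2, p=74, q=9
  k=3: a=1, p=107, q=13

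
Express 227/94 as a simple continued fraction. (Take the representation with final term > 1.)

227 = 2*94 + 39
94 = 2*39 + 16
39 = 2*16 + 7
16 = 2*7 + 2
7 = 3*2 + 1
2 = 2*1 + 0  (stop)
So 227/94 = [2; 2, 2, 2, 3, 2].

[2; 2, 2, 2, 3, 2]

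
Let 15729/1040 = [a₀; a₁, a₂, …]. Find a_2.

16

15729 = 15·1040 + 129   →  a_0 = 15
1040 = 8·129 + 8   →  a_1 = 8
129 = 16·8 + 1   →  a_2 = 16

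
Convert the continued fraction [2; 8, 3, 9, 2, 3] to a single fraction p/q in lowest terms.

3617/1706

Fold from the inside: start with 3/1.
  2 + 1/3 = 7/3
  9 + 3/7 = 66/7
  3 + 7/66 = 205/66
  8 + 66/205 = 1706/205
  2 + 205/1706 = 3617/1706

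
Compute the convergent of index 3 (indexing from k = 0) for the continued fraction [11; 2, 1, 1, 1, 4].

57/5

Using pₖ = aₖpₖ₋₁ + pₖ₋₂, qₖ = aₖqₖ₋₁ + qₖ₋₂ (with p₋₁=1, p₋₂=0, q₋₁=0, q₋₂=1):
  k=0: a=11, p=11, q=1
  k=1: a=2, p=23, q=2
  k=2: a=1, p=34, q=3
  k=3: a=1, p=57, q=5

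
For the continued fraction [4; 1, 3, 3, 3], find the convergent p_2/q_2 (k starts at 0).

19/4

Using pₖ = aₖpₖ₋₁ + pₖ₋₂, qₖ = aₖqₖ₋₁ + qₖ₋₂ (with p₋₁=1, p₋₂=0, q₋₁=0, q₋₂=1):
  k=0: a=4, p=4, q=1
  k=1: a=1, p=5, q=1
  k=2: a=3, p=19, q=4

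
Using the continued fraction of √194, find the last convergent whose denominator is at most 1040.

5446/391

√194 = [13; 1, 12, 1, 26, …] (period length 4).
Convergents:
  p_0/q_0 = 13/1
  p_1/q_1 = 14/1
  p_2/q_2 = 181/13
  p_3/q_3 = 195/14
  p_4/q_4 = 5251/377
  p_5/q_5 = 5446/391
  p_6/q_6 = 70603/5069
q_5 = 391 ≤ 1040 < 5069 = q_6, so the answer is 5446/391.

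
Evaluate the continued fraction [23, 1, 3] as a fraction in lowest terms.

95/4

Fold from the inside: start with 3/1.
  1 + 1/3 = 4/3
  23 + 3/4 = 95/4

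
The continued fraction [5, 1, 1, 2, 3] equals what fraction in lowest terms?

Fold from the inside: start with 3/1.
  2 + 1/3 = 7/3
  1 + 3/7 = 10/7
  1 + 7/10 = 17/10
  5 + 10/17 = 95/17

95/17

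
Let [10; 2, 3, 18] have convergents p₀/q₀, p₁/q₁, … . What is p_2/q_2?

73/7

Using pₖ = aₖpₖ₋₁ + pₖ₋₂, qₖ = aₖqₖ₋₁ + qₖ₋₂ (with p₋₁=1, p₋₂=0, q₋₁=0, q₋₂=1):
  k=0: a=10, p=10, q=1
  k=1: a=2, p=21, q=2
  k=2: a=3, p=73, q=7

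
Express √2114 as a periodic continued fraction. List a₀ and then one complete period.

a₀ = ⌊√2114⌋ = 45.
With m₀=0, d₀=1 and mₖ₊₁ = dₖaₖ − mₖ, dₖ₊₁ = (n − mₖ₊₁²)/dₖ, aₖ₊₁ = ⌊(a₀+mₖ₊₁)/dₖ₊₁⌋:
  k=1: m=45, d=89, a=1
  k=2: m=44, d=2, a=44
  k=3: m=44, d=89, a=1
  k=4: m=45, d=1, a=90
d=1 and a=2a₀=90 at k=4, so the next step gives (m, d) = (45, 89) again — its k=1 value — and the period has length 4.

[45; 1, 44, 1, 90]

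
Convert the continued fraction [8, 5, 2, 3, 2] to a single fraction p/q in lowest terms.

Using pₖ = aₖpₖ₋₁ + pₖ₋₂ and qₖ = aₖqₖ₋₁ + qₖ₋₂:
  k=0: a=8, p=8, q=1
  k=1: a=5, p=41, q=5
  k=2: a=2, p=90, q=11
  k=3: a=3, p=311, q=38
  k=4: a=2, p=712, q=87

712/87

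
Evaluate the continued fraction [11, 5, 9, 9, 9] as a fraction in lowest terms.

42734/3817

Using pₖ = aₖpₖ₋₁ + pₖ₋₂ and qₖ = aₖqₖ₋₁ + qₖ₋₂:
  k=0: a=11, p=11, q=1
  k=1: a=5, p=56, q=5
  k=2: a=9, p=515, q=46
  k=3: a=9, p=4691, q=419
  k=4: a=9, p=42734, q=3817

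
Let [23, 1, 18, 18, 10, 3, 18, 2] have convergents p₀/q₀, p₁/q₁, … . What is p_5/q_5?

255999/10690

Using pₖ = aₖpₖ₋₁ + pₖ₋₂, qₖ = aₖqₖ₋₁ + qₖ₋₂ (with p₋₁=1, p₋₂=0, q₋₁=0, q₋₂=1):
  k=0: a=23, p=23, q=1
  k=1: a=1, p=24, q=1
  k=2: a=18, p=455, q=19
  k=3: a=18, p=8214, q=343
  k=4: a=10, p=82595, q=3449
  k=5: a=3, p=255999, q=10690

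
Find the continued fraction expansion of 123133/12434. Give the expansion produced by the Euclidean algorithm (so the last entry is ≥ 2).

[9; 1, 9, 3, 3, 6, 19]

123133 = 9×12434 + 11227
12434 = 1×11227 + 1207
11227 = 9×1207 + 364
1207 = 3×364 + 115
364 = 3×115 + 19
115 = 6×19 + 1
19 = 19×1 + 0  (stop)
So 123133/12434 = [9; 1, 9, 3, 3, 6, 19].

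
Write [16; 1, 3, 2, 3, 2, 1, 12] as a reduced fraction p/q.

Using pₖ = aₖpₖ₋₁ + pₖ₋₂ and qₖ = aₖqₖ₋₁ + qₖ₋₂:
  k=0: a=16, p=16, q=1
  k=1: a=1, p=17, q=1
  k=2: a=3, p=67, q=4
  k=3: a=2, p=151, q=9
  k=4: a=3, p=520, q=31
  k=5: a=2, p=1191, q=71
  k=6: a=1, p=1711, q=102
  k=7: a=12, p=21723, q=1295

21723/1295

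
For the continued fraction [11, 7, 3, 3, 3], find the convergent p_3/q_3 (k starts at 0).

Using pₖ = aₖpₖ₋₁ + pₖ₋₂, qₖ = aₖqₖ₋₁ + qₖ₋₂ (with p₋₁=1, p₋₂=0, q₋₁=0, q₋₂=1):
  k=0: a=11, p=11, q=1
  k=1: a=7, p=78, q=7
  k=2: a=3, p=245, q=22
  k=3: a=3, p=813, q=73

813/73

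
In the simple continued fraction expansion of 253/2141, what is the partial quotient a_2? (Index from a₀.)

253 = 0·2141 + 253   →  a_0 = 0
2141 = 8·253 + 117   →  a_1 = 8
253 = 2·117 + 19   →  a_2 = 2

2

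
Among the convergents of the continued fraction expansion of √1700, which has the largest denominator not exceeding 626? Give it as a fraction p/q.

10885/264

√1700 = [41; 4, 3, 20, 3, 4, 82, …] (period length 6).
Convergents:
  p_0/q_0 = 41/1
  p_1/q_1 = 165/4
  p_2/q_2 = 536/13
  p_3/q_3 = 10885/264
  p_4/q_4 = 33191/805
q_3 = 264 ≤ 626 < 805 = q_4, so the answer is 10885/264.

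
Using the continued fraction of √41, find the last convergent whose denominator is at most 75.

397/62

√41 = [6; 2, 2, 12, …] (period length 3).
Convergents:
  p_0/q_0 = 6/1
  p_1/q_1 = 13/2
  p_2/q_2 = 32/5
  p_3/q_3 = 397/62
  p_4/q_4 = 826/129
q_3 = 62 ≤ 75 < 129 = q_4, so the answer is 397/62.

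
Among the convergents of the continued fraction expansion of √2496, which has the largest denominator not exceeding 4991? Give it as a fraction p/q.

√2496 = [49; 1, 23, 1, 98, …] (period length 4).
Convergents:
  p_0/q_0 = 49/1
  p_1/q_1 = 50/1
  p_2/q_2 = 1199/24
  p_3/q_3 = 1249/25
  p_4/q_4 = 123601/2474
  p_5/q_5 = 124850/2499
  p_6/q_6 = 2995151/59951
q_5 = 2499 ≤ 4991 < 59951 = q_6, so the answer is 124850/2499.

124850/2499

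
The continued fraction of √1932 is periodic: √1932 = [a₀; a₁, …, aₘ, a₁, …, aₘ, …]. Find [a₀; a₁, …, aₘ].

a₀ = ⌊√1932⌋ = 43.
With m₀=0, d₀=1 and mₖ₊₁ = dₖaₖ − mₖ, dₖ₊₁ = (n − mₖ₊₁²)/dₖ, aₖ₊₁ = ⌊(a₀+mₖ₊₁)/dₖ₊₁⌋:
  k=1: m=43, d=83, a=1
  k=2: m=40, d=4, a=20
  k=3: m=40, d=83, a=1
  k=4: m=43, d=1, a=86
d=1 and a=2a₀=86 at k=4, so the next step gives (m, d) = (43, 83) again — its k=1 value — and the period has length 4.

[43; 1, 20, 1, 86]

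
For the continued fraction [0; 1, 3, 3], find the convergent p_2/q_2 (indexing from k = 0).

3/4

Using pₖ = aₖpₖ₋₁ + pₖ₋₂, qₖ = aₖqₖ₋₁ + qₖ₋₂ (with p₋₁=1, p₋₂=0, q₋₁=0, q₋₂=1):
  k=0: a=0, p=0, q=1
  k=1: a=1, p=1, q=1
  k=2: a=3, p=3, q=4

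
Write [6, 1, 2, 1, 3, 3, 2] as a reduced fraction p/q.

Using pₖ = aₖpₖ₋₁ + pₖ₋₂ and qₖ = aₖqₖ₋₁ + qₖ₋₂:
  k=0: a=6, p=6, q=1
  k=1: a=1, p=7, q=1
  k=2: a=2, p=20, q=3
  k=3: a=1, p=27, q=4
  k=4: a=3, p=101, q=15
  k=5: a=3, p=330, q=49
  k=6: a=2, p=761, q=113

761/113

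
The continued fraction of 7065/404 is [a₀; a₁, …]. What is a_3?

7065 = 17·404 + 197   →  a_0 = 17
404 = 2·197 + 10   →  a_1 = 2
197 = 19·10 + 7   →  a_2 = 19
10 = 1·7 + 3   →  a_3 = 1

1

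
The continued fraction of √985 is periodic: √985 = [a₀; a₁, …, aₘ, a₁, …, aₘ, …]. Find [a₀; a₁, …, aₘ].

[31; 2, 1, 1, 2, 62]

a₀ = ⌊√985⌋ = 31.
With m₀=0, d₀=1 and mₖ₊₁ = dₖaₖ − mₖ, dₖ₊₁ = (n − mₖ₊₁²)/dₖ, aₖ₊₁ = ⌊(a₀+mₖ₊₁)/dₖ₊₁⌋:
  k=1: m=31, d=24, a=2
  k=2: m=17, d=29, a=1
  k=3: m=12, d=29, a=1
  k=4: m=17, d=24, a=2
  k=5: m=31, d=1, a=62
d=1 and a=2a₀=62 at k=5, so the next step gives (m, d) = (31, 24) again — its k=1 value — and the period has length 5.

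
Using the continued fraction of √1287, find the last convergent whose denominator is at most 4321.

√1287 = [35; 1, 6, 1, 70, …] (period length 4).
Convergents:
  p_0/q_0 = 35/1
  p_1/q_1 = 36/1
  p_2/q_2 = 251/7
  p_3/q_3 = 287/8
  p_4/q_4 = 20341/567
  p_5/q_5 = 20628/575
  p_6/q_6 = 144109/4017
  p_7/q_7 = 164737/4592
q_6 = 4017 ≤ 4321 < 4592 = q_7, so the answer is 144109/4017.

144109/4017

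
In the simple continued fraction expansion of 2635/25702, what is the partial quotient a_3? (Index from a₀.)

2635 = 0·25702 + 2635   →  a_0 = 0
25702 = 9·2635 + 1987   →  a_1 = 9
2635 = 1·1987 + 648   →  a_2 = 1
1987 = 3·648 + 43   →  a_3 = 3

3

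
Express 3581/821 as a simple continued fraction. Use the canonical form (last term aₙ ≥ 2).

[4; 2, 1, 3, 4, 8, 2]

3581 = 4·821 + 297
821 = 2·297 + 227
297 = 1·227 + 70
227 = 3·70 + 17
70 = 4·17 + 2
17 = 8·2 + 1
2 = 2·1 + 0  (stop)
So 3581/821 = [4; 2, 1, 3, 4, 8, 2].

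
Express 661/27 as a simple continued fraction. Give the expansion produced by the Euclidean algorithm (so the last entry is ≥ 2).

[24; 2, 13]

661 = 24×27 + 13
27 = 2×13 + 1
13 = 13×1 + 0  (stop)
So 661/27 = [24; 2, 13].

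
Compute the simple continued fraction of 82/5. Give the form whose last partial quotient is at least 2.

[16; 2, 2]

82 = 16×5 + 2
5 = 2×2 + 1
2 = 2×1 + 0  (stop)
So 82/5 = [16; 2, 2].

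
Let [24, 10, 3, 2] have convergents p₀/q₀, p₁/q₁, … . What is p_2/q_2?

747/31

Using pₖ = aₖpₖ₋₁ + pₖ₋₂, qₖ = aₖqₖ₋₁ + qₖ₋₂ (with p₋₁=1, p₋₂=0, q₋₁=0, q₋₂=1):
  k=0: a=24, p=24, q=1
  k=1: a=10, p=241, q=10
  k=2: a=3, p=747, q=31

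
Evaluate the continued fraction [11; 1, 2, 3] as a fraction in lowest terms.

Fold from the inside: start with 3/1.
  2 + 1/3 = 7/3
  1 + 3/7 = 10/7
  11 + 7/10 = 117/10

117/10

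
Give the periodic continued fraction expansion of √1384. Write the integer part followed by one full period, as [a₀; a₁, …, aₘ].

a₀ = ⌊√1384⌋ = 37.
With m₀=0, d₀=1 and mₖ₊₁ = dₖaₖ − mₖ, dₖ₊₁ = (n − mₖ₊₁²)/dₖ, aₖ₊₁ = ⌊(a₀+mₖ₊₁)/dₖ₊₁⌋:
  k=1: m=37, d=15, a=4
  k=2: m=23, d=57, a=1
  k=3: m=34, d=4, a=17
  k=4: m=34, d=57, a=1
  k=5: m=23, d=15, a=4
  k=6: m=37, d=1, a=74
d=1 and a=2a₀=74 at k=6, so the next step gives (m, d) = (37, 15) again — its k=1 value — and the period has length 6.

[37; 4, 1, 17, 1, 4, 74]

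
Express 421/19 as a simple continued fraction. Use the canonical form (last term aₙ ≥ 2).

421 = 22*19 + 3
19 = 6*3 + 1
3 = 3*1 + 0  (stop)
So 421/19 = [22; 6, 3].

[22; 6, 3]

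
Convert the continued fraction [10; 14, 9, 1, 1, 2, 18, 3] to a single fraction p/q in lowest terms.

383087/38039

Fold from the inside: start with 3/1.
  18 + 1/3 = 55/3
  2 + 3/55 = 113/55
  1 + 55/113 = 168/113
  1 + 113/168 = 281/168
  9 + 168/281 = 2697/281
  14 + 281/2697 = 38039/2697
  10 + 2697/38039 = 383087/38039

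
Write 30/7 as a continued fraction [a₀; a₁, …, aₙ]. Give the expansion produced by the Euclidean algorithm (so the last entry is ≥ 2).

[4; 3, 2]

30 = 4*7 + 2
7 = 3*2 + 1
2 = 2*1 + 0  (stop)
So 30/7 = [4; 3, 2].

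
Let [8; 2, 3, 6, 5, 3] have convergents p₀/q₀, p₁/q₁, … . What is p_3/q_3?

371/44

Using pₖ = aₖpₖ₋₁ + pₖ₋₂, qₖ = aₖqₖ₋₁ + qₖ₋₂ (with p₋₁=1, p₋₂=0, q₋₁=0, q₋₂=1):
  k=0: a=8, p=8, q=1
  k=1: a=2, p=17, q=2
  k=2: a=3, p=59, q=7
  k=3: a=6, p=371, q=44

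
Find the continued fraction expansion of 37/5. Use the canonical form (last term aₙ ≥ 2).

[7; 2, 2]

37 = 7·5 + 2
5 = 2·2 + 1
2 = 2·1 + 0  (stop)
So 37/5 = [7; 2, 2].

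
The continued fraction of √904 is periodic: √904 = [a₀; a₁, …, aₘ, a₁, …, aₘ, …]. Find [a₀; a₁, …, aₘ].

[30; 15, 60]

a₀ = ⌊√904⌋ = 30.
With m₀=0, d₀=1 and mₖ₊₁ = dₖaₖ − mₖ, dₖ₊₁ = (n − mₖ₊₁²)/dₖ, aₖ₊₁ = ⌊(a₀+mₖ₊₁)/dₖ₊₁⌋:
  k=1: m=30, d=4, a=15
  k=2: m=30, d=1, a=60
d=1 and a=2a₀=60 at k=2, so the next step gives (m, d) = (30, 4) again — its k=1 value — and the period has length 2.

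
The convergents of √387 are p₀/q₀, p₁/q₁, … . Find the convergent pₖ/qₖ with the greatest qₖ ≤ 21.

√387 = [19; 1, 2, 19, 2, 1, 38, …] (period length 6).
Convergents:
  p_0/q_0 = 19/1
  p_1/q_1 = 20/1
  p_2/q_2 = 59/3
  p_3/q_3 = 1141/58
q_2 = 3 ≤ 21 < 58 = q_3, so the answer is 59/3.

59/3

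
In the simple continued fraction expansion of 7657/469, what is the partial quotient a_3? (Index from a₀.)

3

7657 = 16·469 + 153   →  a_0 = 16
469 = 3·153 + 10   →  a_1 = 3
153 = 15·10 + 3   →  a_2 = 15
10 = 3·3 + 1   →  a_3 = 3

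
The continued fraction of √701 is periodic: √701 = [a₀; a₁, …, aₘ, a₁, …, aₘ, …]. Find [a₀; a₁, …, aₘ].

a₀ = ⌊√701⌋ = 26.
With m₀=0, d₀=1 and mₖ₊₁ = dₖaₖ − mₖ, dₖ₊₁ = (n − mₖ₊₁²)/dₖ, aₖ₊₁ = ⌊(a₀+mₖ₊₁)/dₖ₊₁⌋:
  k=1: m=26, d=25, a=2
  k=2: m=24, d=5, a=10
  k=3: m=26, d=5, a=10
  k=4: m=24, d=25, a=2
  k=5: m=26, d=1, a=52
d=1 and a=2a₀=52 at k=5, so the next step gives (m, d) = (26, 25) again — its k=1 value — and the period has length 5.

[26; 2, 10, 10, 2, 52]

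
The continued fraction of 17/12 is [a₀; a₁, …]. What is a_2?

17 = 1·12 + 5   →  a_0 = 1
12 = 2·5 + 2   →  a_1 = 2
5 = 2·2 + 1   →  a_2 = 2

2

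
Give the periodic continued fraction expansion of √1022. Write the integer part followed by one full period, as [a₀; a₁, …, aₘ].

a₀ = ⌊√1022⌋ = 31.
With m₀=0, d₀=1 and mₖ₊₁ = dₖaₖ − mₖ, dₖ₊₁ = (n − mₖ₊₁²)/dₖ, aₖ₊₁ = ⌊(a₀+mₖ₊₁)/dₖ₊₁⌋:
  k=1: m=31, d=61, a=1
  k=2: m=30, d=2, a=30
  k=3: m=30, d=61, a=1
  k=4: m=31, d=1, a=62
d=1 and a=2a₀=62 at k=4, so the next step gives (m, d) = (31, 61) again — its k=1 value — and the period has length 4.

[31; 1, 30, 1, 62]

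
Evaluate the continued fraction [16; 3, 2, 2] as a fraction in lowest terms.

Using pₖ = aₖpₖ₋₁ + pₖ₋₂ and qₖ = aₖqₖ₋₁ + qₖ₋₂:
  k=0: a=16, p=16, q=1
  k=1: a=3, p=49, q=3
  k=2: a=2, p=114, q=7
  k=3: a=2, p=277, q=17

277/17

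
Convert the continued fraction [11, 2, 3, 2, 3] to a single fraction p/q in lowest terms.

629/55

Using pₖ = aₖpₖ₋₁ + pₖ₋₂ and qₖ = aₖqₖ₋₁ + qₖ₋₂:
  k=0: a=11, p=11, q=1
  k=1: a=2, p=23, q=2
  k=2: a=3, p=80, q=7
  k=3: a=2, p=183, q=16
  k=4: a=3, p=629, q=55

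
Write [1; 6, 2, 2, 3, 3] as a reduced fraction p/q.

415/359

Fold from the inside: start with 3/1.
  3 + 1/3 = 10/3
  2 + 3/10 = 23/10
  2 + 10/23 = 56/23
  6 + 23/56 = 359/56
  1 + 56/359 = 415/359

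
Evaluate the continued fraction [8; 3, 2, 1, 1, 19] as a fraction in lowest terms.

2762/333

Fold from the inside: start with 19/1.
  1 + 1/19 = 20/19
  1 + 19/20 = 39/20
  2 + 20/39 = 98/39
  3 + 39/98 = 333/98
  8 + 98/333 = 2762/333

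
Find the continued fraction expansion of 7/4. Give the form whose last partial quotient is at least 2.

7 = 1×4 + 3
4 = 1×3 + 1
3 = 3×1 + 0  (stop)
So 7/4 = [1; 1, 3].

[1; 1, 3]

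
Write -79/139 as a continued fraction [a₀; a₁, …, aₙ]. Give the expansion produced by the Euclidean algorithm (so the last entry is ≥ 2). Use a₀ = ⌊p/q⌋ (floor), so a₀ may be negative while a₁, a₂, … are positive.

[-1; 2, 3, 6, 3]

-79 = -1×139 + 60
139 = 2×60 + 19
60 = 3×19 + 3
19 = 6×3 + 1
3 = 3×1 + 0  (stop)
So -79/139 = [-1; 2, 3, 6, 3].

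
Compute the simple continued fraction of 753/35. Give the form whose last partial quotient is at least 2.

[21; 1, 1, 17]

753 = 21·35 + 18
35 = 1·18 + 17
18 = 1·17 + 1
17 = 17·1 + 0  (stop)
So 753/35 = [21; 1, 1, 17].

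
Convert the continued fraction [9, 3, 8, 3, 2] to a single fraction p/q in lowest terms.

Fold from the inside: start with 2/1.
  3 + 1/2 = 7/2
  8 + 2/7 = 58/7
  3 + 7/58 = 181/58
  9 + 58/181 = 1687/181

1687/181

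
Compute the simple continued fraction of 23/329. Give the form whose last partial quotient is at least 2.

23 = 0·329 + 23
329 = 14·23 + 7
23 = 3·7 + 2
7 = 3·2 + 1
2 = 2·1 + 0  (stop)
So 23/329 = [0; 14, 3, 3, 2].

[0; 14, 3, 3, 2]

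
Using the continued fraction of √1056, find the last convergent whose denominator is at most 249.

√1056 = [32; 2, 64, …] (period length 2).
Convergents:
  p_0/q_0 = 32/1
  p_1/q_1 = 65/2
  p_2/q_2 = 4192/129
  p_3/q_3 = 8449/260
q_2 = 129 ≤ 249 < 260 = q_3, so the answer is 4192/129.

4192/129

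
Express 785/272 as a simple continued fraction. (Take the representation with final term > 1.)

785 = 2*272 + 241
272 = 1*241 + 31
241 = 7*31 + 24
31 = 1*24 + 7
24 = 3*7 + 3
7 = 2*3 + 1
3 = 3*1 + 0  (stop)
So 785/272 = [2; 1, 7, 1, 3, 2, 3].

[2; 1, 7, 1, 3, 2, 3]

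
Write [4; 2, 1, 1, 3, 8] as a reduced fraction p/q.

654/149

Fold from the inside: start with 8/1.
  3 + 1/8 = 25/8
  1 + 8/25 = 33/25
  1 + 25/33 = 58/33
  2 + 33/58 = 149/58
  4 + 58/149 = 654/149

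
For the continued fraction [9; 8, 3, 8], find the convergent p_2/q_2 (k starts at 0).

Using pₖ = aₖpₖ₋₁ + pₖ₋₂, qₖ = aₖqₖ₋₁ + qₖ₋₂ (with p₋₁=1, p₋₂=0, q₋₁=0, q₋₂=1):
  k=0: a=9, p=9, q=1
  k=1: a=8, p=73, q=8
  k=2: a=3, p=228, q=25

228/25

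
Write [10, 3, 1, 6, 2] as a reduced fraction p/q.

Using pₖ = aₖpₖ₋₁ + pₖ₋₂ and qₖ = aₖqₖ₋₁ + qₖ₋₂:
  k=0: a=10, p=10, q=1
  k=1: a=3, p=31, q=3
  k=2: a=1, p=41, q=4
  k=3: a=6, p=277, q=27
  k=4: a=2, p=595, q=58

595/58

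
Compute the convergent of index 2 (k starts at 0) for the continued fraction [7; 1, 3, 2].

Using pₖ = aₖpₖ₋₁ + pₖ₋₂, qₖ = aₖqₖ₋₁ + qₖ₋₂ (with p₋₁=1, p₋₂=0, q₋₁=0, q₋₂=1):
  k=0: a=7, p=7, q=1
  k=1: a=1, p=8, q=1
  k=2: a=3, p=31, q=4

31/4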